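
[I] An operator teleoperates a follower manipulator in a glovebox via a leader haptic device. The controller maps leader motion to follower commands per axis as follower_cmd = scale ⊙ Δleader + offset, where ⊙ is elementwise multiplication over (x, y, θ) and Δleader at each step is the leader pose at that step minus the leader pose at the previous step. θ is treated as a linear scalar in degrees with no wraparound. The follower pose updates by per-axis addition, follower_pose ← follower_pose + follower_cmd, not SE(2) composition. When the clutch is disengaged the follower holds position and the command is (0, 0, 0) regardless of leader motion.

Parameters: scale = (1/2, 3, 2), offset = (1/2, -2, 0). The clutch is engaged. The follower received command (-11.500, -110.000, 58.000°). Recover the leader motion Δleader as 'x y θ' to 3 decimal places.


axis x: (-11.500 − 1/2) / (1/2) = -24.000
axis y: (-110.000 − -2) / (3) = -36.000
axis θ: (58.000 − 0) / (2) = 29.000

-24.000 -36.000 29.000


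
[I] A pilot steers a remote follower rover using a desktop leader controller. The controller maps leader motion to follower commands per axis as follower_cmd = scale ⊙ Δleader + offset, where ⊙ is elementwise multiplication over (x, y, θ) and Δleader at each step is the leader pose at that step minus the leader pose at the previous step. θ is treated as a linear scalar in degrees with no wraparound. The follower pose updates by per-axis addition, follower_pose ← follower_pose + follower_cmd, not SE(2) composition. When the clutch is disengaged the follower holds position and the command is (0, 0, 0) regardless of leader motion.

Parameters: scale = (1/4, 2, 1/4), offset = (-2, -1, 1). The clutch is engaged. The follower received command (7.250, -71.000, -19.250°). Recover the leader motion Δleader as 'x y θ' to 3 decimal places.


axis x: (7.250 − -2) / (1/4) = 37.000
axis y: (-71.000 − -1) / (2) = -35.000
axis θ: (-19.250 − 1) / (1/4) = -81.000

37.000 -35.000 -81.000


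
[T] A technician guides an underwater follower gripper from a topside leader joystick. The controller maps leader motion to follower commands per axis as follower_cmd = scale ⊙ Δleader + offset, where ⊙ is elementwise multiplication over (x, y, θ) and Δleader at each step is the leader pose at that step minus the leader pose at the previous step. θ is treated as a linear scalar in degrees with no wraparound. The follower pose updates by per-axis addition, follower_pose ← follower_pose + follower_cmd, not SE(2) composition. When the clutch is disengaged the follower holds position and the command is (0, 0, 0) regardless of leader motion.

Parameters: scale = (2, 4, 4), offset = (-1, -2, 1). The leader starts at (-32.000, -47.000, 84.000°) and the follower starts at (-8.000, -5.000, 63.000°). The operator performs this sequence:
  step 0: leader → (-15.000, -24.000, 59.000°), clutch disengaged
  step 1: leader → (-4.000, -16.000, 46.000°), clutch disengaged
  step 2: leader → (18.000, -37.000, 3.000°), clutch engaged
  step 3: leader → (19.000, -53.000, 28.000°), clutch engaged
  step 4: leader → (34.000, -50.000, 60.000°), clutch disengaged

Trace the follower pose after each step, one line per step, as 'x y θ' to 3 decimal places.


-8.000 -5.000 63.000
-8.000 -5.000 63.000
35.000 -91.000 -108.000
36.000 -157.000 -7.000
36.000 -157.000 -7.000

step 0: Δleader=(17.000, 23.000, -25.000°), disengaged; cmd=(0,0,0) → follower holds at (-8.000, -5.000, 63.000°)
step 1: Δleader=(11.000, 8.000, -13.000°), disengaged; cmd=(0,0,0) → follower holds at (-8.000, -5.000, 63.000°)
step 2: Δleader=(22.000, -21.000, -43.000°), engaged; cmd=(43.000, -86.000, -171.000°) → follower=(35.000, -91.000, -108.000°)
step 3: Δleader=(1.000, -16.000, 25.000°), engaged; cmd=(1.000, -66.000, 101.000°) → follower=(36.000, -157.000, -7.000°)
step 4: Δleader=(15.000, 3.000, 32.000°), disengaged; cmd=(0,0,0) → follower holds at (36.000, -157.000, -7.000°)


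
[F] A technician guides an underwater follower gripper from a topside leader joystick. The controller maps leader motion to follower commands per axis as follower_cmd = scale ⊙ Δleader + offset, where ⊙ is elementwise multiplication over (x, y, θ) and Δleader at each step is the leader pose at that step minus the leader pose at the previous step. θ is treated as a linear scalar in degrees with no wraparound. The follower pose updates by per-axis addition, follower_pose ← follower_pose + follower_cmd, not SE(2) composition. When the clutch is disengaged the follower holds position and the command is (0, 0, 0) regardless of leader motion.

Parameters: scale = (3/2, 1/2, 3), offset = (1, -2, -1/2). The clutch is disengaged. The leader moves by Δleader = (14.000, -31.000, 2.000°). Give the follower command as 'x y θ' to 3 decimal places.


0.000 0.000 0.000

clutch disengaged → follower holds; cmd = (0, 0, 0)


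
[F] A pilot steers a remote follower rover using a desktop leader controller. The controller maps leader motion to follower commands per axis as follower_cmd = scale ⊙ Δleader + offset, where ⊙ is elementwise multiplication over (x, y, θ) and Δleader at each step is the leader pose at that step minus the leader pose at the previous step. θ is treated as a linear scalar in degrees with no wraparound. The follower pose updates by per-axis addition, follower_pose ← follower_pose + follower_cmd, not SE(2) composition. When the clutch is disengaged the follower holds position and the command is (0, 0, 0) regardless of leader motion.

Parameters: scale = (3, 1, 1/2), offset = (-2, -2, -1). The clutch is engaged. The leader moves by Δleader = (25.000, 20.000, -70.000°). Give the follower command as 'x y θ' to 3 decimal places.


73.000 18.000 -36.000

axis x: 3·25.000 + -2 = 73.000
axis y: 1·20.000 + -2 = 18.000
axis θ: 1/2·-70.000 + -1 = -36.000


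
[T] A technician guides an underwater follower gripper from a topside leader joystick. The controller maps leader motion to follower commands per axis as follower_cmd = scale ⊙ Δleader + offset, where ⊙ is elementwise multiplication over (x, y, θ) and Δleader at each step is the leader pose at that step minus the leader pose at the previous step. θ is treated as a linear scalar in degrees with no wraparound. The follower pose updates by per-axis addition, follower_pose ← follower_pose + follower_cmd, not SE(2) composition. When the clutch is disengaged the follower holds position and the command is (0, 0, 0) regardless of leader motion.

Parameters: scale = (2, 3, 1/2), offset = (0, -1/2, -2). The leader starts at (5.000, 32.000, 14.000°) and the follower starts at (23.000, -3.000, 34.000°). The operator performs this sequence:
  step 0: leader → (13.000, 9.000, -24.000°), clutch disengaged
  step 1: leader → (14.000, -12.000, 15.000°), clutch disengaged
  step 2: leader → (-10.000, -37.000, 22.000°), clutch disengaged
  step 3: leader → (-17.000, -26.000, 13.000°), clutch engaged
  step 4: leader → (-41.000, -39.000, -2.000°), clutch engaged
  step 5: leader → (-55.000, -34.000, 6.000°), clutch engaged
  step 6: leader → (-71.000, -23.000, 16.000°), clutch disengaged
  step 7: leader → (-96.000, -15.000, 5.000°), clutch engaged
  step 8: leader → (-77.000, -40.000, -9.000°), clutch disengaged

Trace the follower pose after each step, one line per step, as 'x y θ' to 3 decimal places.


23.000 -3.000 34.000
23.000 -3.000 34.000
23.000 -3.000 34.000
9.000 29.500 27.500
-39.000 -10.000 18.000
-67.000 4.500 20.000
-67.000 4.500 20.000
-117.000 28.000 12.500
-117.000 28.000 12.500

step 0: Δleader=(8.000, -23.000, -38.000°), disengaged; cmd=(0,0,0) → follower holds at (23.000, -3.000, 34.000°)
step 1: Δleader=(1.000, -21.000, 39.000°), disengaged; cmd=(0,0,0) → follower holds at (23.000, -3.000, 34.000°)
step 2: Δleader=(-24.000, -25.000, 7.000°), disengaged; cmd=(0,0,0) → follower holds at (23.000, -3.000, 34.000°)
step 3: Δleader=(-7.000, 11.000, -9.000°), engaged; cmd=(-14.000, 32.500, -6.500°) → follower=(9.000, 29.500, 27.500°)
step 4: Δleader=(-24.000, -13.000, -15.000°), engaged; cmd=(-48.000, -39.500, -9.500°) → follower=(-39.000, -10.000, 18.000°)
step 5: Δleader=(-14.000, 5.000, 8.000°), engaged; cmd=(-28.000, 14.500, 2.000°) → follower=(-67.000, 4.500, 20.000°)
step 6: Δleader=(-16.000, 11.000, 10.000°), disengaged; cmd=(0,0,0) → follower holds at (-67.000, 4.500, 20.000°)
step 7: Δleader=(-25.000, 8.000, -11.000°), engaged; cmd=(-50.000, 23.500, -7.500°) → follower=(-117.000, 28.000, 12.500°)
step 8: Δleader=(19.000, -25.000, -14.000°), disengaged; cmd=(0,0,0) → follower holds at (-117.000, 28.000, 12.500°)


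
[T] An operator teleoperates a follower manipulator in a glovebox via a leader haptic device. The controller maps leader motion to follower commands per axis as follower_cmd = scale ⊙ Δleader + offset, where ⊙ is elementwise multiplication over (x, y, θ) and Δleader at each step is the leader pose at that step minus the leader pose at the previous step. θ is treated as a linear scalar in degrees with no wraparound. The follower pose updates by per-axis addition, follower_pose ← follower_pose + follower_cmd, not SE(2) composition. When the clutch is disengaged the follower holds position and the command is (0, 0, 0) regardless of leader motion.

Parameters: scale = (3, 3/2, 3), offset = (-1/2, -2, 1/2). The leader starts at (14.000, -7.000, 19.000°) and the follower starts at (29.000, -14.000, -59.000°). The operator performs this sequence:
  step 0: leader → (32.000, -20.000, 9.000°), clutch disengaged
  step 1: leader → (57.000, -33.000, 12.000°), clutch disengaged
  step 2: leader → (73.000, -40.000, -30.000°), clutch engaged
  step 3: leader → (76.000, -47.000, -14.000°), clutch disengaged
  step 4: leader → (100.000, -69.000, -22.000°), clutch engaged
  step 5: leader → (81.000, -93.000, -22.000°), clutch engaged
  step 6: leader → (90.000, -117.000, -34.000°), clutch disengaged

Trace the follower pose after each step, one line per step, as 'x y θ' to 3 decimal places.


step 0: Δleader=(18.000, -13.000, -10.000°), disengaged; cmd=(0,0,0) → follower holds at (29.000, -14.000, -59.000°)
step 1: Δleader=(25.000, -13.000, 3.000°), disengaged; cmd=(0,0,0) → follower holds at (29.000, -14.000, -59.000°)
step 2: Δleader=(16.000, -7.000, -42.000°), engaged; cmd=(47.500, -12.500, -125.500°) → follower=(76.500, -26.500, -184.500°)
step 3: Δleader=(3.000, -7.000, 16.000°), disengaged; cmd=(0,0,0) → follower holds at (76.500, -26.500, -184.500°)
step 4: Δleader=(24.000, -22.000, -8.000°), engaged; cmd=(71.500, -35.000, -23.500°) → follower=(148.000, -61.500, -208.000°)
step 5: Δleader=(-19.000, -24.000, 0.000°), engaged; cmd=(-57.500, -38.000, 0.500°) → follower=(90.500, -99.500, -207.500°)
step 6: Δleader=(9.000, -24.000, -12.000°), disengaged; cmd=(0,0,0) → follower holds at (90.500, -99.500, -207.500°)

29.000 -14.000 -59.000
29.000 -14.000 -59.000
76.500 -26.500 -184.500
76.500 -26.500 -184.500
148.000 -61.500 -208.000
90.500 -99.500 -207.500
90.500 -99.500 -207.500


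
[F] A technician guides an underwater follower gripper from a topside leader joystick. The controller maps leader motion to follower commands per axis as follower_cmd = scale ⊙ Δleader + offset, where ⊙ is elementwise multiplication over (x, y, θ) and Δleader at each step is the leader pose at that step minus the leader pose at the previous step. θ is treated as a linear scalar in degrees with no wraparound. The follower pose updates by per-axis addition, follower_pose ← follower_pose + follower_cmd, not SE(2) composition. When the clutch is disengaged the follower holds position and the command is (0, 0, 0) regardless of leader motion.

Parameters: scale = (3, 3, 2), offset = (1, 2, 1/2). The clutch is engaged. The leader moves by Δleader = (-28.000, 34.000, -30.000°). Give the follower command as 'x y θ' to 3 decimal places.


-83.000 104.000 -59.500

axis x: 3·-28.000 + 1 = -83.000
axis y: 3·34.000 + 2 = 104.000
axis θ: 2·-30.000 + 1/2 = -59.500


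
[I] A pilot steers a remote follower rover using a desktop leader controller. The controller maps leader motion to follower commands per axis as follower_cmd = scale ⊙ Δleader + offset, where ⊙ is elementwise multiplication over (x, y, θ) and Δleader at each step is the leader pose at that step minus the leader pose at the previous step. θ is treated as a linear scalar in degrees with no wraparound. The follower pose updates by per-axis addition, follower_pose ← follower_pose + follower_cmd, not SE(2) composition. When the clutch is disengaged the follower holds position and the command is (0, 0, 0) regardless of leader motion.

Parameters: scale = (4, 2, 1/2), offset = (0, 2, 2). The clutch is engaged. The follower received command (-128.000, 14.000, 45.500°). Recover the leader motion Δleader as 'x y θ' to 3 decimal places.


-32.000 6.000 87.000

axis x: (-128.000 − 0) / (4) = -32.000
axis y: (14.000 − 2) / (2) = 6.000
axis θ: (45.500 − 2) / (1/2) = 87.000


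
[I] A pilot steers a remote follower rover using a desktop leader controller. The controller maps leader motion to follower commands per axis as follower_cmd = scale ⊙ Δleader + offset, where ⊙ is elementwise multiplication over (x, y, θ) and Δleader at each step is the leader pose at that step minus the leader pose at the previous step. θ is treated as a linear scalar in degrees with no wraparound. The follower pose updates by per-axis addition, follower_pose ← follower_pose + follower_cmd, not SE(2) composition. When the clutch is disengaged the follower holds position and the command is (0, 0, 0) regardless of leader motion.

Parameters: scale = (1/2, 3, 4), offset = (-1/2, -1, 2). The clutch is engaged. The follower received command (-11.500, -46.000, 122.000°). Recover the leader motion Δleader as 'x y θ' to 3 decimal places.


axis x: (-11.500 − -1/2) / (1/2) = -22.000
axis y: (-46.000 − -1) / (3) = -15.000
axis θ: (122.000 − 2) / (4) = 30.000

-22.000 -15.000 30.000


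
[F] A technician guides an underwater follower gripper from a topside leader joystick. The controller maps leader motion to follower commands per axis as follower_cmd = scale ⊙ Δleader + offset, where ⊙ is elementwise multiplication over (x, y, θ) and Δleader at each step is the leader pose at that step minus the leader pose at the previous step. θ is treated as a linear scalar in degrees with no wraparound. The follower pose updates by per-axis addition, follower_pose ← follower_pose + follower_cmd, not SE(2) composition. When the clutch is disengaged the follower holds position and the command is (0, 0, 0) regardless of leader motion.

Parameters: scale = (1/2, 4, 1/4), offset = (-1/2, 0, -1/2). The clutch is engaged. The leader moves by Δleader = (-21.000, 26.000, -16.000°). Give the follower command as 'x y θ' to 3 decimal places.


-11.000 104.000 -4.500

axis x: 1/2·-21.000 + -1/2 = -11.000
axis y: 4·26.000 + 0 = 104.000
axis θ: 1/4·-16.000 + -1/2 = -4.500


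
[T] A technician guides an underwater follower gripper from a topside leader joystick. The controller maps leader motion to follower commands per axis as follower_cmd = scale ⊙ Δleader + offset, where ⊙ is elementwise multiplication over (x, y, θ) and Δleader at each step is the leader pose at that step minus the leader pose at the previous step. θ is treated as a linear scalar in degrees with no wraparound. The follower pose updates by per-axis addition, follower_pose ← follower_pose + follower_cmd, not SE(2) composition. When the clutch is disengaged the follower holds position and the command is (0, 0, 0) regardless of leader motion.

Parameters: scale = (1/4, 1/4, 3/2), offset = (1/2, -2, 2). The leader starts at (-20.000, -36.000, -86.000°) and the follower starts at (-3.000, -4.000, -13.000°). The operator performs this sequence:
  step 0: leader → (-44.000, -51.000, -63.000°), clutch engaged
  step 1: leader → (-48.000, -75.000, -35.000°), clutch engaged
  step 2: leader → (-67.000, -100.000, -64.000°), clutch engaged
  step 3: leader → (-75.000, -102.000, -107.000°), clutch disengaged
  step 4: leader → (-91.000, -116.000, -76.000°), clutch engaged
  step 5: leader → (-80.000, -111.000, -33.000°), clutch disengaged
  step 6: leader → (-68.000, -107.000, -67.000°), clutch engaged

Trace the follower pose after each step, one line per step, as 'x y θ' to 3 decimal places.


step 0: Δleader=(-24.000, -15.000, 23.000°), engaged; cmd=(-5.500, -5.750, 36.500°) → follower=(-8.500, -9.750, 23.500°)
step 1: Δleader=(-4.000, -24.000, 28.000°), engaged; cmd=(-0.500, -8.000, 44.000°) → follower=(-9.000, -17.750, 67.500°)
step 2: Δleader=(-19.000, -25.000, -29.000°), engaged; cmd=(-4.250, -8.250, -41.500°) → follower=(-13.250, -26.000, 26.000°)
step 3: Δleader=(-8.000, -2.000, -43.000°), disengaged; cmd=(0,0,0) → follower holds at (-13.250, -26.000, 26.000°)
step 4: Δleader=(-16.000, -14.000, 31.000°), engaged; cmd=(-3.500, -5.500, 48.500°) → follower=(-16.750, -31.500, 74.500°)
step 5: Δleader=(11.000, 5.000, 43.000°), disengaged; cmd=(0,0,0) → follower holds at (-16.750, -31.500, 74.500°)
step 6: Δleader=(12.000, 4.000, -34.000°), engaged; cmd=(3.500, -1.000, -49.000°) → follower=(-13.250, -32.500, 25.500°)

-8.500 -9.750 23.500
-9.000 -17.750 67.500
-13.250 -26.000 26.000
-13.250 -26.000 26.000
-16.750 -31.500 74.500
-16.750 -31.500 74.500
-13.250 -32.500 25.500


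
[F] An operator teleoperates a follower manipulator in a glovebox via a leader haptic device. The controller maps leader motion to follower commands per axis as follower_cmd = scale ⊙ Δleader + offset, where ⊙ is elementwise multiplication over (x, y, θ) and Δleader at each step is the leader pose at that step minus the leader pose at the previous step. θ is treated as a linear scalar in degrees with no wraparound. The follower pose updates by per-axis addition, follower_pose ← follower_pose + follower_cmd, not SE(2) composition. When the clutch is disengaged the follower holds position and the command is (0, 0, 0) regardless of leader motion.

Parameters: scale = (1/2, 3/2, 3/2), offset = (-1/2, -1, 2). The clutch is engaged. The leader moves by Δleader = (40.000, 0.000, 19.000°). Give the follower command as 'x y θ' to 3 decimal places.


19.500 -1.000 30.500

axis x: 1/2·40.000 + -1/2 = 19.500
axis y: 3/2·0.000 + -1 = -1.000
axis θ: 3/2·19.000 + 2 = 30.500


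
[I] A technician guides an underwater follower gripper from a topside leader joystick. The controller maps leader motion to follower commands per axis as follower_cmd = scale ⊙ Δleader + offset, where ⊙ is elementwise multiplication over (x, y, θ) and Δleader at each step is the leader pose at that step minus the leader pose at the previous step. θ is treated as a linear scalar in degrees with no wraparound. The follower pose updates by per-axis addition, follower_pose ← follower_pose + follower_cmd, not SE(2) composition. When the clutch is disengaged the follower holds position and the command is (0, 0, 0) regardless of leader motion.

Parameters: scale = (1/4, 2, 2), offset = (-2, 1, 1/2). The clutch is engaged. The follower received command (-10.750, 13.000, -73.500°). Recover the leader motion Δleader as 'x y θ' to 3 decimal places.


-35.000 6.000 -37.000

axis x: (-10.750 − -2) / (1/4) = -35.000
axis y: (13.000 − 1) / (2) = 6.000
axis θ: (-73.500 − 1/2) / (2) = -37.000


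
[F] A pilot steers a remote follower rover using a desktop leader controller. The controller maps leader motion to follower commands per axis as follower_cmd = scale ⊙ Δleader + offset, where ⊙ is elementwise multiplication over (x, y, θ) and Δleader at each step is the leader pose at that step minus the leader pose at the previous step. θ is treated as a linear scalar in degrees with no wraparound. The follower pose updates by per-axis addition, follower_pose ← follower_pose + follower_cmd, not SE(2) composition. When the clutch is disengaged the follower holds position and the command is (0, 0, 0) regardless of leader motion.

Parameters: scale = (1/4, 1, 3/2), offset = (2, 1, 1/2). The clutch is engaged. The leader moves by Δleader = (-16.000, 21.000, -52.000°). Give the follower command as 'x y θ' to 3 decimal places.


axis x: 1/4·-16.000 + 2 = -2.000
axis y: 1·21.000 + 1 = 22.000
axis θ: 3/2·-52.000 + 1/2 = -77.500

-2.000 22.000 -77.500


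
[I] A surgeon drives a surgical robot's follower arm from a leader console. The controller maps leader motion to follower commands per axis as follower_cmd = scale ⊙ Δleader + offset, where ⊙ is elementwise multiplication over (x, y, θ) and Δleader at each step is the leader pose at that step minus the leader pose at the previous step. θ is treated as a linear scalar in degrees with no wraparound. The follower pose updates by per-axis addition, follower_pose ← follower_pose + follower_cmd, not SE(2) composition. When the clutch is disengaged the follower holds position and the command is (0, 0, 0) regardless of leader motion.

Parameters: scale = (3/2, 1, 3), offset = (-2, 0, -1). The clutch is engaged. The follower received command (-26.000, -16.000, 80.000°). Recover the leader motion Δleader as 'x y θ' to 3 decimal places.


-16.000 -16.000 27.000

axis x: (-26.000 − -2) / (3/2) = -16.000
axis y: (-16.000 − 0) / (1) = -16.000
axis θ: (80.000 − -1) / (3) = 27.000


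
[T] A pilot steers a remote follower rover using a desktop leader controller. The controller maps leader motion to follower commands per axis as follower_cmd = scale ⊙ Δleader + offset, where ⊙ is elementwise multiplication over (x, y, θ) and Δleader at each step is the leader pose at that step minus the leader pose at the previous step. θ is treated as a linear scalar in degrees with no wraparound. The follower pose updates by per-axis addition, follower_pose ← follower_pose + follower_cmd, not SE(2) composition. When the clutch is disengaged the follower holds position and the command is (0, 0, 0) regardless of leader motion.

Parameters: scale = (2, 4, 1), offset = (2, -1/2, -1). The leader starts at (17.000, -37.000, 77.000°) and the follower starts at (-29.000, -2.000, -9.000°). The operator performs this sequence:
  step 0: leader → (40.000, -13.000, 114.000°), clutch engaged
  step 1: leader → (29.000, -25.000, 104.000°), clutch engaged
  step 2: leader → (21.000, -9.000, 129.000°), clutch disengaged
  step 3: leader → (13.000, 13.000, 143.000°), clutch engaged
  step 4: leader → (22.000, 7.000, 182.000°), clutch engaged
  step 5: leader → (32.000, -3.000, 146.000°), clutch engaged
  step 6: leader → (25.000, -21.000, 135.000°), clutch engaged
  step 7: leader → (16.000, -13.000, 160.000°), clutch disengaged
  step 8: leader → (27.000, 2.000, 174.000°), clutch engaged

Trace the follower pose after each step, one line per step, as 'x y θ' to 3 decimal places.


step 0: Δleader=(23.000, 24.000, 37.000°), engaged; cmd=(48.000, 95.500, 36.000°) → follower=(19.000, 93.500, 27.000°)
step 1: Δleader=(-11.000, -12.000, -10.000°), engaged; cmd=(-20.000, -48.500, -11.000°) → follower=(-1.000, 45.000, 16.000°)
step 2: Δleader=(-8.000, 16.000, 25.000°), disengaged; cmd=(0,0,0) → follower holds at (-1.000, 45.000, 16.000°)
step 3: Δleader=(-8.000, 22.000, 14.000°), engaged; cmd=(-14.000, 87.500, 13.000°) → follower=(-15.000, 132.500, 29.000°)
step 4: Δleader=(9.000, -6.000, 39.000°), engaged; cmd=(20.000, -24.500, 38.000°) → follower=(5.000, 108.000, 67.000°)
step 5: Δleader=(10.000, -10.000, -36.000°), engaged; cmd=(22.000, -40.500, -37.000°) → follower=(27.000, 67.500, 30.000°)
step 6: Δleader=(-7.000, -18.000, -11.000°), engaged; cmd=(-12.000, -72.500, -12.000°) → follower=(15.000, -5.000, 18.000°)
step 7: Δleader=(-9.000, 8.000, 25.000°), disengaged; cmd=(0,0,0) → follower holds at (15.000, -5.000, 18.000°)
step 8: Δleader=(11.000, 15.000, 14.000°), engaged; cmd=(24.000, 59.500, 13.000°) → follower=(39.000, 54.500, 31.000°)

19.000 93.500 27.000
-1.000 45.000 16.000
-1.000 45.000 16.000
-15.000 132.500 29.000
5.000 108.000 67.000
27.000 67.500 30.000
15.000 -5.000 18.000
15.000 -5.000 18.000
39.000 54.500 31.000


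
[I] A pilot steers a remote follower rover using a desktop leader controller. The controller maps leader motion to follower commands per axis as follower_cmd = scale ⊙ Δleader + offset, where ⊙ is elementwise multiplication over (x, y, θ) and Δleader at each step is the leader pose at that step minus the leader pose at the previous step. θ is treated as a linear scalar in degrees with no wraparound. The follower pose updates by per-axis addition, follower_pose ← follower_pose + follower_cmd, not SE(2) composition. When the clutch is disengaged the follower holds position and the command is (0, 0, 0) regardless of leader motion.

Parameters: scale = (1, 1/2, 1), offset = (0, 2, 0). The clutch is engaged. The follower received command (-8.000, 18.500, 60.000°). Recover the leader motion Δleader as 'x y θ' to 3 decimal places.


axis x: (-8.000 − 0) / (1) = -8.000
axis y: (18.500 − 2) / (1/2) = 33.000
axis θ: (60.000 − 0) / (1) = 60.000

-8.000 33.000 60.000


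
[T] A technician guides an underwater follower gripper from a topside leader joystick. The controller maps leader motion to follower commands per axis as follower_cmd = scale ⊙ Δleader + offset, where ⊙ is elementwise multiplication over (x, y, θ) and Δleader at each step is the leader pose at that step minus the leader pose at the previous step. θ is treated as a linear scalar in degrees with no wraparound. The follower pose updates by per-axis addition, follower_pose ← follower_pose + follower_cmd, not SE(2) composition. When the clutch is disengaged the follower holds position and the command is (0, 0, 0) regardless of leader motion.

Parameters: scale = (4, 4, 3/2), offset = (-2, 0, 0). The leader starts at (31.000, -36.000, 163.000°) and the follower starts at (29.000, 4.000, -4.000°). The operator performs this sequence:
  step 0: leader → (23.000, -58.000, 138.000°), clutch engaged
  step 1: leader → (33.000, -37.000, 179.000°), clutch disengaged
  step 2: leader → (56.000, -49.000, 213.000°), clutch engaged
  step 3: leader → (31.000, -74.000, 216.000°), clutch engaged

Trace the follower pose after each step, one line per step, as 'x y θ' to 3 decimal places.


step 0: Δleader=(-8.000, -22.000, -25.000°), engaged; cmd=(-34.000, -88.000, -37.500°) → follower=(-5.000, -84.000, -41.500°)
step 1: Δleader=(10.000, 21.000, 41.000°), disengaged; cmd=(0,0,0) → follower holds at (-5.000, -84.000, -41.500°)
step 2: Δleader=(23.000, -12.000, 34.000°), engaged; cmd=(90.000, -48.000, 51.000°) → follower=(85.000, -132.000, 9.500°)
step 3: Δleader=(-25.000, -25.000, 3.000°), engaged; cmd=(-102.000, -100.000, 4.500°) → follower=(-17.000, -232.000, 14.000°)

-5.000 -84.000 -41.500
-5.000 -84.000 -41.500
85.000 -132.000 9.500
-17.000 -232.000 14.000


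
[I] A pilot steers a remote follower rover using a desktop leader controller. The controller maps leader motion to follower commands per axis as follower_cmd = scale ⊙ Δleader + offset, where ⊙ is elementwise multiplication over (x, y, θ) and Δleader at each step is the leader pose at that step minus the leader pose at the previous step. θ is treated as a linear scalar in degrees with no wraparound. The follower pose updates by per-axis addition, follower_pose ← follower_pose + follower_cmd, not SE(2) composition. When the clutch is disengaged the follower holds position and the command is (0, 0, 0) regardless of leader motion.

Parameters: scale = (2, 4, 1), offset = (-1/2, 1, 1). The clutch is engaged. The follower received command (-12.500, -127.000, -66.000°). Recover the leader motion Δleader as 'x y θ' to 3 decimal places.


-6.000 -32.000 -67.000

axis x: (-12.500 − -1/2) / (2) = -6.000
axis y: (-127.000 − 1) / (4) = -32.000
axis θ: (-66.000 − 1) / (1) = -67.000


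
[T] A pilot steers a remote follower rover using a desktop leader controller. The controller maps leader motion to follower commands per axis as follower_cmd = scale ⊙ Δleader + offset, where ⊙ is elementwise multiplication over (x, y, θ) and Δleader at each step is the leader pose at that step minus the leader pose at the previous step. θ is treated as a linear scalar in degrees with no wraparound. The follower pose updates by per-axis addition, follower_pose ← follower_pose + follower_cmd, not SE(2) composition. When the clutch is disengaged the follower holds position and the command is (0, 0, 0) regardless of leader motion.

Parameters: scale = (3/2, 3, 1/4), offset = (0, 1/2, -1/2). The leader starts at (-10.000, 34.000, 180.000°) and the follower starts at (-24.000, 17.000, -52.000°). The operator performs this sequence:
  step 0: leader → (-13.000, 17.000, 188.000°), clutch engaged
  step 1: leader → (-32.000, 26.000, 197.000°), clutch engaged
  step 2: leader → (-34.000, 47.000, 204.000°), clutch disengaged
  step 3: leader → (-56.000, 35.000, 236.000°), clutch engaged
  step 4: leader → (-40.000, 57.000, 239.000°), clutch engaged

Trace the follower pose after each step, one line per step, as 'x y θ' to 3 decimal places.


step 0: Δleader=(-3.000, -17.000, 8.000°), engaged; cmd=(-4.500, -50.500, 1.500°) → follower=(-28.500, -33.500, -50.500°)
step 1: Δleader=(-19.000, 9.000, 9.000°), engaged; cmd=(-28.500, 27.500, 1.750°) → follower=(-57.000, -6.000, -48.750°)
step 2: Δleader=(-2.000, 21.000, 7.000°), disengaged; cmd=(0,0,0) → follower holds at (-57.000, -6.000, -48.750°)
step 3: Δleader=(-22.000, -12.000, 32.000°), engaged; cmd=(-33.000, -35.500, 7.500°) → follower=(-90.000, -41.500, -41.250°)
step 4: Δleader=(16.000, 22.000, 3.000°), engaged; cmd=(24.000, 66.500, 0.250°) → follower=(-66.000, 25.000, -41.000°)

-28.500 -33.500 -50.500
-57.000 -6.000 -48.750
-57.000 -6.000 -48.750
-90.000 -41.500 -41.250
-66.000 25.000 -41.000


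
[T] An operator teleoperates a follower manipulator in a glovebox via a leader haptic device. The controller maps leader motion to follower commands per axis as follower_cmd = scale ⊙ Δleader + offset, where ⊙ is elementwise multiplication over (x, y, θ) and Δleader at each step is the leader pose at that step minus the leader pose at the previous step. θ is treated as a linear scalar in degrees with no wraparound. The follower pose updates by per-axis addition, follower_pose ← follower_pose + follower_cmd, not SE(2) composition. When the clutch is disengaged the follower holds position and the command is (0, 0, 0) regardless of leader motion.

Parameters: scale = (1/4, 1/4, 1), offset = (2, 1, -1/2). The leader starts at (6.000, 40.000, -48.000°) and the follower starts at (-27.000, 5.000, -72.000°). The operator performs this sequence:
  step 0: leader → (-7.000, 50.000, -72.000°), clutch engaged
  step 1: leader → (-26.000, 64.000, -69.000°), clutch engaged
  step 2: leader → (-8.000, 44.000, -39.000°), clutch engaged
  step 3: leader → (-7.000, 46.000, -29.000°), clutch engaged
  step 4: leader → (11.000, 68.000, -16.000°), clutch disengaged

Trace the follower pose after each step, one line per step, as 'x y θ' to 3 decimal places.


-28.250 8.500 -96.500
-31.000 13.000 -94.000
-24.500 9.000 -64.500
-22.250 10.500 -55.000
-22.250 10.500 -55.000

step 0: Δleader=(-13.000, 10.000, -24.000°), engaged; cmd=(-1.250, 3.500, -24.500°) → follower=(-28.250, 8.500, -96.500°)
step 1: Δleader=(-19.000, 14.000, 3.000°), engaged; cmd=(-2.750, 4.500, 2.500°) → follower=(-31.000, 13.000, -94.000°)
step 2: Δleader=(18.000, -20.000, 30.000°), engaged; cmd=(6.500, -4.000, 29.500°) → follower=(-24.500, 9.000, -64.500°)
step 3: Δleader=(1.000, 2.000, 10.000°), engaged; cmd=(2.250, 1.500, 9.500°) → follower=(-22.250, 10.500, -55.000°)
step 4: Δleader=(18.000, 22.000, 13.000°), disengaged; cmd=(0,0,0) → follower holds at (-22.250, 10.500, -55.000°)


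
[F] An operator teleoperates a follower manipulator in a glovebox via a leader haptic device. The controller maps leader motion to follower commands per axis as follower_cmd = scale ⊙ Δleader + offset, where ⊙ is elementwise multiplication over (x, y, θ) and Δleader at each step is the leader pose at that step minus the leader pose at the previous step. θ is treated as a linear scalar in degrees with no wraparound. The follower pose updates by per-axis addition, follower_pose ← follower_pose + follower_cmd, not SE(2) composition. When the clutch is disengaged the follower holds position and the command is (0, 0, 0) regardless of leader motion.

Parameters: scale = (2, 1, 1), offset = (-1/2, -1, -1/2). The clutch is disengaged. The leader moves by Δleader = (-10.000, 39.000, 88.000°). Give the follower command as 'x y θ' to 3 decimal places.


clutch disengaged → follower holds; cmd = (0, 0, 0)

0.000 0.000 0.000


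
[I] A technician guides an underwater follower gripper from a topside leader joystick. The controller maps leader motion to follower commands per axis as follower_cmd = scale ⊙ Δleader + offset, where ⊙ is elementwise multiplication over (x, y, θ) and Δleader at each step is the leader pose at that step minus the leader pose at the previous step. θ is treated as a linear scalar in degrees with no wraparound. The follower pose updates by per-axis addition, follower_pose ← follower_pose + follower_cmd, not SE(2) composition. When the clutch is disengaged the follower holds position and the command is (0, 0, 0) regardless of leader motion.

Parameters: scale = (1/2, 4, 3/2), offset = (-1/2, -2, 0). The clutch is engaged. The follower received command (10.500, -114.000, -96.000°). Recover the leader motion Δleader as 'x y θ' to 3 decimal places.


22.000 -28.000 -64.000

axis x: (10.500 − -1/2) / (1/2) = 22.000
axis y: (-114.000 − -2) / (4) = -28.000
axis θ: (-96.000 − 0) / (3/2) = -64.000


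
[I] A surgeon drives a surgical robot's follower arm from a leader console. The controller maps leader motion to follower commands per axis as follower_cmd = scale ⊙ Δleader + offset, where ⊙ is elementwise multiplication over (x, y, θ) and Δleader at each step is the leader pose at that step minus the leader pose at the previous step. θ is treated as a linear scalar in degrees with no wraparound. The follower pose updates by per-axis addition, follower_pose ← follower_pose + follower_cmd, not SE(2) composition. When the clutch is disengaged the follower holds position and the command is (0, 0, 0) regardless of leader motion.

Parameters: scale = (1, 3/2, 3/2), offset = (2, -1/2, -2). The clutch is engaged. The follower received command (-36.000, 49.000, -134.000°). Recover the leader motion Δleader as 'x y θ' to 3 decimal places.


axis x: (-36.000 − 2) / (1) = -38.000
axis y: (49.000 − -1/2) / (3/2) = 33.000
axis θ: (-134.000 − -2) / (3/2) = -88.000

-38.000 33.000 -88.000


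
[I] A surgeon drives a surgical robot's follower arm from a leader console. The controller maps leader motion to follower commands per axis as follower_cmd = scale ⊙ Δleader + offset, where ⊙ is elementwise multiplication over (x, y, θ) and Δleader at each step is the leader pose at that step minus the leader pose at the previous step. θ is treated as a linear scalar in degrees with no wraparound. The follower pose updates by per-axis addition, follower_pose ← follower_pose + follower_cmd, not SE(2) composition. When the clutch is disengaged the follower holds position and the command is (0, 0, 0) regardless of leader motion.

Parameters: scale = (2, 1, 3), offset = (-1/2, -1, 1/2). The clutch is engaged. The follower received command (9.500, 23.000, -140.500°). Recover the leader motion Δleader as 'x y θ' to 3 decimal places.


axis x: (9.500 − -1/2) / (2) = 5.000
axis y: (23.000 − -1) / (1) = 24.000
axis θ: (-140.500 − 1/2) / (3) = -47.000

5.000 24.000 -47.000


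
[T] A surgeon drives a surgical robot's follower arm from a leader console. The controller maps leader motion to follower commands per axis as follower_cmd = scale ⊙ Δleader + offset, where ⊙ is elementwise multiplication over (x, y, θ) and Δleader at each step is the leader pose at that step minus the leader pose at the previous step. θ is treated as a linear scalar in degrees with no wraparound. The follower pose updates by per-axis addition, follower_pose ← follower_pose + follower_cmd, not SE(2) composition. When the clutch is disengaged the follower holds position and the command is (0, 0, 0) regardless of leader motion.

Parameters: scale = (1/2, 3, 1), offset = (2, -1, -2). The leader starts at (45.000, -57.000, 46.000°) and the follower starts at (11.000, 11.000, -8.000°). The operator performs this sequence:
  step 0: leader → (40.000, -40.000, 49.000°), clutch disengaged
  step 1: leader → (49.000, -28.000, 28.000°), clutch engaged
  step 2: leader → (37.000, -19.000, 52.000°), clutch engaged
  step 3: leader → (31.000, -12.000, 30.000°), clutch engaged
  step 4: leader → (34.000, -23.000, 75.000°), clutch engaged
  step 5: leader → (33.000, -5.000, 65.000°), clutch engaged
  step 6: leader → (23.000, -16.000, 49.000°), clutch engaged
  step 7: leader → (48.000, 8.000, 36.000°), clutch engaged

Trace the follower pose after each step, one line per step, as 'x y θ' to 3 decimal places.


11.000 11.000 -8.000
17.500 46.000 -31.000
13.500 72.000 -9.000
12.500 92.000 -33.000
16.000 58.000 10.000
17.500 111.000 -2.000
14.500 77.000 -20.000
29.000 148.000 -35.000

step 0: Δleader=(-5.000, 17.000, 3.000°), disengaged; cmd=(0,0,0) → follower holds at (11.000, 11.000, -8.000°)
step 1: Δleader=(9.000, 12.000, -21.000°), engaged; cmd=(6.500, 35.000, -23.000°) → follower=(17.500, 46.000, -31.000°)
step 2: Δleader=(-12.000, 9.000, 24.000°), engaged; cmd=(-4.000, 26.000, 22.000°) → follower=(13.500, 72.000, -9.000°)
step 3: Δleader=(-6.000, 7.000, -22.000°), engaged; cmd=(-1.000, 20.000, -24.000°) → follower=(12.500, 92.000, -33.000°)
step 4: Δleader=(3.000, -11.000, 45.000°), engaged; cmd=(3.500, -34.000, 43.000°) → follower=(16.000, 58.000, 10.000°)
step 5: Δleader=(-1.000, 18.000, -10.000°), engaged; cmd=(1.500, 53.000, -12.000°) → follower=(17.500, 111.000, -2.000°)
step 6: Δleader=(-10.000, -11.000, -16.000°), engaged; cmd=(-3.000, -34.000, -18.000°) → follower=(14.500, 77.000, -20.000°)
step 7: Δleader=(25.000, 24.000, -13.000°), engaged; cmd=(14.500, 71.000, -15.000°) → follower=(29.000, 148.000, -35.000°)


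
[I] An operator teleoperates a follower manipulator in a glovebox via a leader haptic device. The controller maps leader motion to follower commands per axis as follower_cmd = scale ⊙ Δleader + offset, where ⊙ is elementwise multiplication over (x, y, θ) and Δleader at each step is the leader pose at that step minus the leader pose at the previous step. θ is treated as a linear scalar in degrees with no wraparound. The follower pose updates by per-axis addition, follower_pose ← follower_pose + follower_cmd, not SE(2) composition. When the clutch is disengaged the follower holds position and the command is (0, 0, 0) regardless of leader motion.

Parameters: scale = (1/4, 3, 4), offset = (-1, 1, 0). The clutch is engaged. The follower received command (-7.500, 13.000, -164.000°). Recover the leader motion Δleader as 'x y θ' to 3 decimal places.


-26.000 4.000 -41.000

axis x: (-7.500 − -1) / (1/4) = -26.000
axis y: (13.000 − 1) / (3) = 4.000
axis θ: (-164.000 − 0) / (4) = -41.000


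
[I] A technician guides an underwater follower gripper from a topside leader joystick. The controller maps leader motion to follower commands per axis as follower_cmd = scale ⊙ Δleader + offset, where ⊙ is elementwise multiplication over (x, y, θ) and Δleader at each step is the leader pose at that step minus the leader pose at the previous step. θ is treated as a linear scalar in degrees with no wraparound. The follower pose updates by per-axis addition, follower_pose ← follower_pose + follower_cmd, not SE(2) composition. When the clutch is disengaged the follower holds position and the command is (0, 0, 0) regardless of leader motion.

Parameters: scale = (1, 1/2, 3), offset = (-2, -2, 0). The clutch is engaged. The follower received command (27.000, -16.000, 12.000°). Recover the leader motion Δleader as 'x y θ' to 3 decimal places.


29.000 -28.000 4.000

axis x: (27.000 − -2) / (1) = 29.000
axis y: (-16.000 − -2) / (1/2) = -28.000
axis θ: (12.000 − 0) / (3) = 4.000
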